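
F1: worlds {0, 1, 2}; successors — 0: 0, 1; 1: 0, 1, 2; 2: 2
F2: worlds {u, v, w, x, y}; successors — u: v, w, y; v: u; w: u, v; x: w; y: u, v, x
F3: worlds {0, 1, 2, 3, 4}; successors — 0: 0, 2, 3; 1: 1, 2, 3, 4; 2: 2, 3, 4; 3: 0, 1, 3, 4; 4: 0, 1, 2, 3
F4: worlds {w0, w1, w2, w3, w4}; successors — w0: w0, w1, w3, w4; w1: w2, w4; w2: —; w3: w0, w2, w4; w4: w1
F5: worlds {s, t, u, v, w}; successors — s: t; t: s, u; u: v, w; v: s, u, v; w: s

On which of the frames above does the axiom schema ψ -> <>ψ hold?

Frame correspondent (Sahlqvist): forall x Rxx — i.e. reflexivity.
F1: condition met.
F2: fails — world u does not see itself.
F3: fails — world 4 does not see itself.
F4: fails — world w1 does not see itself.
F5: fails — world s does not see itself.
Valid on: F1.

F1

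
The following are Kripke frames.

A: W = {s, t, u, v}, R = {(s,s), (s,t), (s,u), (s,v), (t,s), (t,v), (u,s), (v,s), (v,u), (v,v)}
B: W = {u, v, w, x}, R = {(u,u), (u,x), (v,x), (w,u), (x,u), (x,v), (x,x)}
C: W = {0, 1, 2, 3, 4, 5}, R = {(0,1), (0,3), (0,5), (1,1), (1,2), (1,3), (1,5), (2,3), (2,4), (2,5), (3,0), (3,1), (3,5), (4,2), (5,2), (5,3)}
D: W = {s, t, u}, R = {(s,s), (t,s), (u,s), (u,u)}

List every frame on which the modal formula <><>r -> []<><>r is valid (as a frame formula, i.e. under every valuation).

This is the axiom for a generalized confluence (Geach) condition; its first-order frame correspondent is forall x forall y forall z ((x R^2 y & xRz) -> exists w (y = w & z R^2 w)).
A: satisfies the condition.
B: satisfies the condition.
C: fails — 0R²0, 0R3 but no w with 0=w and 3R²w.
D: fails — uR²u, uRs but no w with u=w and sR²w.

A, B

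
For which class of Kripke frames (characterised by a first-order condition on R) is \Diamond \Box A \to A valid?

Replacing A by ¬A and contraposing gives the equivalent schema A → □◇A.
Suppose A→□◇A is valid. Take Rxy and set V(A)={x}. Then A at x, so □◇A at x, so ◇A at y, so some z with Ryz has A; z=x, i.e. Ryx.

Symmetry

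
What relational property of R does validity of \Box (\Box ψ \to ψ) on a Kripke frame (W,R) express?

Suppose □(□ψ→ψ) is valid. Take Rxy and set V(ψ)={w : Ryw}. Then at y, □ψ holds; since □(□ψ→ψ) at x, □ψ→ψ at y, so ψ at y, i.e. Ryy.

shift-reflexivity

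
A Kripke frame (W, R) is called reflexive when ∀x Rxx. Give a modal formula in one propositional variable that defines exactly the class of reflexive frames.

□ψ → ψ

A defining formula is □ψ → ψ (the T axiom).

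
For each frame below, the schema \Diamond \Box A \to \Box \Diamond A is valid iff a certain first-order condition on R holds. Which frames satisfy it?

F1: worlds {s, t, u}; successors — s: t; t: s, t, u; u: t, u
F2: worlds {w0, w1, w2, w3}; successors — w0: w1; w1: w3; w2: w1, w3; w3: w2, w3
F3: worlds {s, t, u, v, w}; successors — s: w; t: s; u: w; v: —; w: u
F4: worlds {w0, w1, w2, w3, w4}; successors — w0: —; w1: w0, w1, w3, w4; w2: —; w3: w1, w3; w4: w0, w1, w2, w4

F1, F2, F3

Frame correspondent (Sahlqvist): \forall x \forall y \forall z (Rxy \wedge Rxz \to \exists w (Ryw \wedge Rzw)) — i.e. convergence.
F1: condition met.
F2: condition met.
F3: condition met.
F4: fails — Rw1w1 and Rw1w0 but w1 and w0 have no common successor.
Valid on: F1, F2, F3.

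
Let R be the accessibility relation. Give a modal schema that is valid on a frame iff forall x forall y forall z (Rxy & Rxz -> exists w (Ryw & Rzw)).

The condition is convergence. The .2 schema ◇□r → □◇r defines it.

◇□r → □◇r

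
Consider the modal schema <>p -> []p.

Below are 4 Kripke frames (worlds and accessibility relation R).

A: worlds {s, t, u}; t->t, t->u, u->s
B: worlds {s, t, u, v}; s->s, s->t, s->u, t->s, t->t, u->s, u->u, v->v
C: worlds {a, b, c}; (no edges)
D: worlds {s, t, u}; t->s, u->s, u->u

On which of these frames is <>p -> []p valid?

C

Frame correspondent (Sahlqvist): forall x forall y forall z (Rxy & Rxz -> y = z) — i.e. partial functionality.
A: fails — t sees both t and u.
B: fails — s sees both s and t.
C: ✓.
D: fails — u sees both s and u.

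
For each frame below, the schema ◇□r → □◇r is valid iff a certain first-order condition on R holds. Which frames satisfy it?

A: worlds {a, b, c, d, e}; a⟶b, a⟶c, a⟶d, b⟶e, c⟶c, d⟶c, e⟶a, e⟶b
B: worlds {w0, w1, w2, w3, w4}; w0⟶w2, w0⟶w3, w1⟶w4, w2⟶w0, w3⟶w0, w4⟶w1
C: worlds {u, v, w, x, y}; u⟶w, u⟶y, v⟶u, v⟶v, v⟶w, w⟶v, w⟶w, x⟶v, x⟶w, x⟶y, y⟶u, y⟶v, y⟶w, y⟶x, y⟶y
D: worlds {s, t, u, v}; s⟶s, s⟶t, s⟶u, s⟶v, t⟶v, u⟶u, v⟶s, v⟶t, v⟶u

Frame correspondent (Sahlqvist): ∀x ∀y ∀z (Rxy ∧ Rxz → ∃w (Ryw ∧ Rzw)) — i.e. convergence.
A: fails — Rab and Rac but b and c have no common successor.
B: condition met.
C: condition met.
D: fails — Rsv and Rst but v and t have no common successor.
Valid on: B, C.

B, C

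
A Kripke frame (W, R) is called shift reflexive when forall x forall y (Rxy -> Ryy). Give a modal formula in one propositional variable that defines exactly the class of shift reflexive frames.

A defining formula is □(□q → q) (the T□ axiom).
Suppose □(□q→q) is valid. Take Rxy and set V(q)={w : Ryw}. Then at y, □q holds; since □(□q→q) at x, □q→q at y, so q at y, i.e. Ryy.

□(□q → q)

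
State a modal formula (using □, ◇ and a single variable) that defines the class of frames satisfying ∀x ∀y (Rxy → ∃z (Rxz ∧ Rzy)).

A defining formula is □□q → □q (the C4 axiom).
Suppose □□q→□q is valid. Take Rxy and set V(q)={w : xR²w}. Then □□q at x, so □q at x, so q at y, i.e. ∃z(Rxz∧Rzy).

□□q → □q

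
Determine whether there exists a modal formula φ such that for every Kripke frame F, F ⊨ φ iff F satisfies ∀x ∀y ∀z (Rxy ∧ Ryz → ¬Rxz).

No

Modal frame validity is preserved under surjective bounded morphisms.
The 3-cycle (worlds 0,1,2 with 0→1→2→0) is intransitive. Mapping every world to a single reflexive point • is a surjective bounded morphism; the reflexive point is not intransitive (R••∧R•• but R••).
So no modal formula (or set of formulas) defines exactly the intransitive frames.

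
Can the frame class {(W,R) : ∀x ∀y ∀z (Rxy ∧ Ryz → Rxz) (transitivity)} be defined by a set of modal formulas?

The condition is transitivity. A defining modal formula is □q → □□q.
Suppose □q→□□q is valid. Take Rxy, Ryz and set V(q)={w : Rxw}. Then □q at x, so □□q at x, so □q at y, so q at z, i.e. Rxz.

Yes — defined by □q → □□q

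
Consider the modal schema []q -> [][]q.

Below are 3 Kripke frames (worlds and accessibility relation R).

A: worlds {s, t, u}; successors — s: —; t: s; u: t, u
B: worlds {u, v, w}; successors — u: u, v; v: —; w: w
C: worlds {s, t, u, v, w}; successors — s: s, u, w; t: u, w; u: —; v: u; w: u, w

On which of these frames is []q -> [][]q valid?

B, C

Frame correspondent (Sahlqvist): forall x forall y forall z (Rxy & Ryz -> Rxz) — i.e. transitivity.
A: fails — Rut and Rts but not Rus.
B: ✓.
C: ✓.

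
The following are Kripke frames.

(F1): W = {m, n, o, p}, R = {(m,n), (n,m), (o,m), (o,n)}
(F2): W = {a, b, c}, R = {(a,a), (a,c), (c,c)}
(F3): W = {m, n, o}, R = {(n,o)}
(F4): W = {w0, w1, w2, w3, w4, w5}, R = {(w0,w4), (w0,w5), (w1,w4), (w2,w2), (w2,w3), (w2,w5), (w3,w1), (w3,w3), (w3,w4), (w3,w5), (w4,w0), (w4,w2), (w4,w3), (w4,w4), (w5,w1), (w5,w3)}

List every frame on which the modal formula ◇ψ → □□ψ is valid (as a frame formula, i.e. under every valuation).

(F3)

Frame correspondent (Sahlqvist): ∀x ∀y ∀z ((xRy ∧ xR²z) → ∃w (y = w ∧ z = w)) — i.e. a generalized confluence (Geach) condition.
(F1): fails — mRn, mR²m but n ≠ m.
(F2): fails — aRa, aR²c but a ≠ c.
(F3): satisfies the condition.
(F4): fails — w0Rw4, w0R²w0 but w4 ≠ w0.
Valid on: (F3).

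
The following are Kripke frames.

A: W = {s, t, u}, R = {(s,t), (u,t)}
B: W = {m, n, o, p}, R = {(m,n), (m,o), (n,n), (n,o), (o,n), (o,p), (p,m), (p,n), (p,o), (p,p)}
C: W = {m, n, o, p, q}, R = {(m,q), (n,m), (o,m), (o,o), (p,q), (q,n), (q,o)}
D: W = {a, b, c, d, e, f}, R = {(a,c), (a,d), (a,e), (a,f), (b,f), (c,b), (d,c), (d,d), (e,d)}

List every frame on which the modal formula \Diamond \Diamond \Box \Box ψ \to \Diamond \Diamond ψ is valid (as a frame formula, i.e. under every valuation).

This is the axiom for a generalized confluence (Geach) condition; its first-order frame correspondent is \forall x \forall y (x R^2 y \to \exists w (y R^2 w \wedge x R^2 w)).
A: ✓.
B: ✓.
C: fails — mR²n but no w with nR²w and mR²w.
D: fails — aR²b but no w with bR²w and aR²w.
Valid on: A, B.

A, B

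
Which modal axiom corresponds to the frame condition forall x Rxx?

□ψ → ψ

This is reflexivity; the standard corresponding axiom is T: □ψ → ψ.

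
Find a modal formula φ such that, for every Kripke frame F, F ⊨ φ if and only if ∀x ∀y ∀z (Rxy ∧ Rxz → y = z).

◇p → □p

A defining formula is ◇p → □p (the CD axiom).
Suppose ◇p→□p is valid. Take Rxy, Rxz and set V(p)={y}. Then ◇p at x, so □p at x, so p at z, i.e. z=y.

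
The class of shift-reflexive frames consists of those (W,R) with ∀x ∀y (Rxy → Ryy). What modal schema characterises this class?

□(□q → q)

The condition is shift-reflexivity. The T□ schema □(□q → q) defines it.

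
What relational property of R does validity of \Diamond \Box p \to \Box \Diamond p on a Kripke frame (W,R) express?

convergence

Suppose ◇□p→□◇p is valid. Take Rxy, Rxz and set V(p)={w : Ryw}. Then □p at y so ◇□p at x, so □◇p at x, so ◇p at z, giving w with Rzw and Ryw.
Conversely, any frame satisfying \forall x \forall y \forall z (Rxy \wedge Rxz \to \exists w (Ryw \wedge Rzw)) validates the schema.
Frame condition: \forall x \forall y \forall z (Rxy \wedge Rxz \to \exists w (Ryw \wedge Rzw)).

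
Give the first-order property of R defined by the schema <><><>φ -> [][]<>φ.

forall x forall y forall z ((x R^3 y & x R^2 z) -> exists w (y = w & zRw))

This is a Sahlqvist (Geach-type) schema ◇^3□^0φ → □^2◇^1φ.
Minimal-valuation argument: fix x; take any y with xR^3y and any z with xR^2z. Set V(φ) to the set of worlds R-reachable from y in exactly 0 steps. Then □^0φ holds at y, so the antecedent holds at x; validity forces ◇^1φ at z, giving a w with zR^1w and yR^0w.
First-order correspondent: forall x forall y forall z ((x R^3 y & x R^2 z) -> exists w (y = w & zRw)).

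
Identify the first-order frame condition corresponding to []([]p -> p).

shift-reflexivity: forall x forall y (Rxy -> Ryy)

This schema is the T□ axiom.
It corresponds to shift-reflexivity: forall x forall y (Rxy -> Ryy).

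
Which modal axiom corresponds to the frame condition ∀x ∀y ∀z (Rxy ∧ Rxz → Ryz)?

This is the Euclidean property; the standard corresponding axiom is 5: ◇ψ → □◇ψ.
Suppose ◇ψ→□◇ψ is valid. Take Rxy, Rxz and set V(ψ)={y}. Then ◇ψ at x, so □◇ψ at x, so ◇ψ at z, so some w with Rzw has ψ; w=y, i.e. Rzy. By symmetry of the argument, Ryz.

◇ψ → □◇ψ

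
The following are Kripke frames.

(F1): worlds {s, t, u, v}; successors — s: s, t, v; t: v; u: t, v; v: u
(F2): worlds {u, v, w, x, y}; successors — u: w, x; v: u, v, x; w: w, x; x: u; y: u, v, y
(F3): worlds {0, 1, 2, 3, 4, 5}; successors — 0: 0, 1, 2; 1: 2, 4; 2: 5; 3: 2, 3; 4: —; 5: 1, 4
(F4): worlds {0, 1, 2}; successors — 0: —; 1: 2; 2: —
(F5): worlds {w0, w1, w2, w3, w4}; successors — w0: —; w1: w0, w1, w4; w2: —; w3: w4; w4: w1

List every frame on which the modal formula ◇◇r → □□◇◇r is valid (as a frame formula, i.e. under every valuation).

(F4)

The schema corresponds to a generalized confluence (Geach) condition: ∀x ∀y ∀z ((xR²y ∧ xR²z) → ∃w (y = w ∧ zR²w)).
(F1): fails — sR²s, sR²t but no w with s=w and tR²w.
(F2): fails — uR²u, uR²x but no t with u=t and xR²t.
(F3): fails — 0R²0, 0R²1 but no w with 0=w and 1R²w.
(F4): condition met.
(F5): fails — w1R²w0, w1R²w0 but no w with w0=w and w0R²w.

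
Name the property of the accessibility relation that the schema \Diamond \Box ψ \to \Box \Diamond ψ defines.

This is the .2 axiom.
Its frame correspondent is convergence — \forall x \forall y \forall z (Rxy \wedge Rxz \to \exists w (Ryw \wedge Rzw)).

convergence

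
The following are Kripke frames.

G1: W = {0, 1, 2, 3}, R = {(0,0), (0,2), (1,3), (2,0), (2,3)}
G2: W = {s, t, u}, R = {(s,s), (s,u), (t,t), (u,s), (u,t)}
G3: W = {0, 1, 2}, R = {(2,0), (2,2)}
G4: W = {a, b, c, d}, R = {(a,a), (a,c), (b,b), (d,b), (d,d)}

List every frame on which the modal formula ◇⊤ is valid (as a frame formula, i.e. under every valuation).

G2

This is the axiom for seriality; its first-order frame correspondent is ∀x ∃y Rxy.
G1: fails — world 3 has no successor.
G2: satisfies the condition.
G3: fails — world 0 has no successor.
G4: fails — world c has no successor.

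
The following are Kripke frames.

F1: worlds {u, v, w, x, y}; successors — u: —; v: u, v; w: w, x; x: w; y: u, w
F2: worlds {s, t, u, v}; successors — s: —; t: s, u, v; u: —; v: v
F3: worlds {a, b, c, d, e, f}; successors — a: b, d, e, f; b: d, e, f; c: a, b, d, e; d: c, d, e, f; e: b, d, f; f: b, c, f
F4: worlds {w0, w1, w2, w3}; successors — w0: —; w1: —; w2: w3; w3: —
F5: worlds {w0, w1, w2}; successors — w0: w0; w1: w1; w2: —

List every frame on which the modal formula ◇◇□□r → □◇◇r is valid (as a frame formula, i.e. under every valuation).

The schema corresponds to a generalized confluence (Geach) condition: ∀x ∀y ∀z ((xR²y ∧ xRz) → ∃w (yR²w ∧ zR²w)).
F1: fails — vR²u, vRu but no t with uR²t and uR²t.
F2: fails — tR²v, tRs but no w with vR²w and sR²w.
F3: holds.
F4: holds.
F5: holds.

F3, F4, F5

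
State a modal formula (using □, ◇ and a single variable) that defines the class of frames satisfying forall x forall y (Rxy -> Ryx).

ψ → □◇ψ

The condition is symmetry. The B schema ψ → □◇ψ defines it.
Suppose ψ→□◇ψ is valid. Take Rxy and set V(ψ)={x}. Then ψ at x, so □◇ψ at x, so ◇ψ at y, so some z with Ryz has ψ; z=x, i.e. Ryx.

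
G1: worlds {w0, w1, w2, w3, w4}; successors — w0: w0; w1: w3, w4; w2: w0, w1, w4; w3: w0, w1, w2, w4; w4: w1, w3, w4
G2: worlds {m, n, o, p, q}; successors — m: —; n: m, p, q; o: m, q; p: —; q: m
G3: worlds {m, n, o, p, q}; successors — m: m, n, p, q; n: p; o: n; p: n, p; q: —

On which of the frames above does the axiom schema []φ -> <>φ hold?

G1

The schema corresponds to seriality: forall x exists y Rxy.
G1: satisfies the condition.
G2: fails — world m has no successor.
G3: fails — world q has no successor.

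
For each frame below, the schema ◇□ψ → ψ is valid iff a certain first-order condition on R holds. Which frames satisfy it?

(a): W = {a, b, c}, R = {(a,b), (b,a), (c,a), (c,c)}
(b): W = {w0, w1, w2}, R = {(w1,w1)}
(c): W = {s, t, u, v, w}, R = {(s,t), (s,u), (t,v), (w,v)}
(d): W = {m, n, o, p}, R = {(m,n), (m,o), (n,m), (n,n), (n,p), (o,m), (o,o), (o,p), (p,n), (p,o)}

(b), (d)

This is the axiom for symmetry; its first-order frame correspondent is ∀x ∀y (Rxy → Ryx).
(a): fails — Rca but not Rac.
(b): holds.
(c): fails — Rsu but not Rus.
(d): holds.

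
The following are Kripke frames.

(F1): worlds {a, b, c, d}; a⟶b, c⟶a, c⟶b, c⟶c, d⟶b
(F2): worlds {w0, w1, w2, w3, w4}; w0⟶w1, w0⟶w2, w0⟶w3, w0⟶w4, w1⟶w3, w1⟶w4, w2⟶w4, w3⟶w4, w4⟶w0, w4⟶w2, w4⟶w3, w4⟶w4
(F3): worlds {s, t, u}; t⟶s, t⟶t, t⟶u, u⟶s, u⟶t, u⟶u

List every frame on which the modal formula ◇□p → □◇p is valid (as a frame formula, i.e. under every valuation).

(F2)

Frame correspondent (Sahlqvist): ∀x ∀y ∀z (Rxy ∧ Rxz → ∃w (Ryw ∧ Rzw)) — i.e. convergence.
(F1): fails — Rab and Rab but b and b have no common successor.
(F2): holds.
(F3): fails — Rts and Rts but s and s have no common successor.
Valid on: (F2).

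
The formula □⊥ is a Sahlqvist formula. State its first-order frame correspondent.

□⊥ is valid iff no world has any successor (otherwise □⊥ fails at any world with one).
Conversely, on a frame with emptiness of R the schema holds at every world under every valuation.
Frame condition: ∀x ∀y ¬Rxy.

emptiness of R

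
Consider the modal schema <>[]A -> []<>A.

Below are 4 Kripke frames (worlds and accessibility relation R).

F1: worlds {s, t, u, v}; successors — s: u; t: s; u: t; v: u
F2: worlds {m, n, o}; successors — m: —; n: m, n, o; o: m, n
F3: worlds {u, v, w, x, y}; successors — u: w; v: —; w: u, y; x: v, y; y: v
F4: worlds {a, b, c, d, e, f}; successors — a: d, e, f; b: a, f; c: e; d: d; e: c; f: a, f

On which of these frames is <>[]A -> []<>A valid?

Frame correspondent (Sahlqvist): forall x forall y forall z (Rxy & Rxz -> exists w (Ryw & Rzw)) — i.e. convergence.
F1: condition met.
F2: fails — Rnn and Rnm but n and m have no common successor.
F3: fails — Rwu and Rwy but u and y have no common successor.
F4: fails — Rae and Rad but e and d have no common successor.
Valid on: F1.

F1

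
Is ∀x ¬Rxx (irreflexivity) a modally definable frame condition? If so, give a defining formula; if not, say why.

Any modally definable frame class is closed under surjective bounded morphisms.
The 3-cycle (worlds a,b,c with a→b→c→a) is irreflexive, and the map sending every world to a single reflexive point • is a surjective bounded morphism (forth: every edge maps to (•,•); back: every world has a successor). So any modal formula valid on the 3-cycle is also valid on the reflexive point, which is not irreflexive.
So no modal formula (or set of formulas) defines exactly the irreflexive frames.

No — not modally definable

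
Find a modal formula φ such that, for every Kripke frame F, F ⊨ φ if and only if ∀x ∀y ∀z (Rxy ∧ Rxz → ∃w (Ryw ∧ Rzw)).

A defining formula is ◇□s → □◇s (the .2 axiom).
Suppose ◇□s→□◇s is valid. Take Rxy, Rxz and set V(s)={w : Ryw}. Then □s at y so ◇□s at x, so □◇s at x, so ◇s at z, giving w with Rzw and Ryw.

◇□s → □◇s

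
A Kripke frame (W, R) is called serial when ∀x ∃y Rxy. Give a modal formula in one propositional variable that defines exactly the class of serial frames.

□s → ◇s

A defining formula is □s → ◇s (the D axiom).
Suppose □s→◇s is valid. At any x set V(s)=W. Then □s at x, so ◇s at x, so x has a successor.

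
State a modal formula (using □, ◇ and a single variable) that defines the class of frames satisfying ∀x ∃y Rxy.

A defining formula is □ψ → ◇ψ (the D axiom).
Suppose □ψ→◇ψ is valid. At any x set V(ψ)=W. Then □ψ at x, so ◇ψ at x, so x has a successor.

□ψ → ◇ψ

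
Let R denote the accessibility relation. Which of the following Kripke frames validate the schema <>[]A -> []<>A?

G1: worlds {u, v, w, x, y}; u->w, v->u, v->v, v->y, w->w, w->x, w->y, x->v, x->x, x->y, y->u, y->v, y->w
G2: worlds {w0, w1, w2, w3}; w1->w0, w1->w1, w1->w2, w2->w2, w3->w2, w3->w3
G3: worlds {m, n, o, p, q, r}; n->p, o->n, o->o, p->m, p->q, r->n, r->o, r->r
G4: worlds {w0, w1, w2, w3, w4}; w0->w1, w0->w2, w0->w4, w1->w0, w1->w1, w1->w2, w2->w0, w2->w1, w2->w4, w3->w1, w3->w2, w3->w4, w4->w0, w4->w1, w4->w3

The schema corresponds to convergence: forall x forall y forall z (Rxy & Rxz -> exists w (Ryw & Rzw)).
G1: fails — Rvv and Rvu but v and u have no common successor.
G2: fails — Rw1w2 and Rw1w0 but w2 and w0 have no common successor.
G3: fails — Ron and Roo but n and o have no common successor.
G4: satisfies the condition.

G4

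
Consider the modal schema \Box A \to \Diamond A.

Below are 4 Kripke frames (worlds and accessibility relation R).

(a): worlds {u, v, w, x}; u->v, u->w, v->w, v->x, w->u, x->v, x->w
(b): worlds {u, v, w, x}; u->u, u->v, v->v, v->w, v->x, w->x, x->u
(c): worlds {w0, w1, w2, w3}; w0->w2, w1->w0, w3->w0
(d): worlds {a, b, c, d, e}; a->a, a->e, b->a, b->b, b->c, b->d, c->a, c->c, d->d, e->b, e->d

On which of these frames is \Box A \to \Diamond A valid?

(a), (b), (d)

This is the axiom for seriality; its first-order frame correspondent is \forall x \exists y Rxy.
(a): holds.
(b): holds.
(c): fails — world w2 has no successor.
(d): holds.
Valid on: (a), (b), (d).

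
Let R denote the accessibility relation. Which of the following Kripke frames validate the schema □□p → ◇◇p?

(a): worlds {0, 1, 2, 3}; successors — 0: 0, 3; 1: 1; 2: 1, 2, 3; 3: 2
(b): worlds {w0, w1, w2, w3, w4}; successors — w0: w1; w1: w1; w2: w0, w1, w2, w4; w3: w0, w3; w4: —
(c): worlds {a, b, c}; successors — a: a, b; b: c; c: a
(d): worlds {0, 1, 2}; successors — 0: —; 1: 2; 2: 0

Frame correspondent (Sahlqvist): ∀x ∃w (xR²w ∧ xR²w) — i.e. a generalized confluence (Geach) condition.
(a): holds.
(b): fails — at w4 but no w with w4R²w and w4R²w.
(c): holds.
(d): fails — at 0 but no w with 0R²w and 0R²w.
Valid on: (a), (c).

(a), (c)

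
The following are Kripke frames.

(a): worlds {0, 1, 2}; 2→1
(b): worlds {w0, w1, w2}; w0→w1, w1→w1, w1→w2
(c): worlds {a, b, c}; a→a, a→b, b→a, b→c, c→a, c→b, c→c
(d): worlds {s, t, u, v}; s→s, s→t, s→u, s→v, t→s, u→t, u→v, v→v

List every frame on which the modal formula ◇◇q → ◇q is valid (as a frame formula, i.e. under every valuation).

(a)

Frame correspondent (Sahlqvist): ∀x ∀y ∀z (Rxy ∧ Ryz → Rxz) — i.e. transitivity.
(a): ✓.
(b): fails — Rw0w1 and Rw1w2 but not Rw0w2.
(c): fails — Rbc and Rcb but not Rbb.
(d): fails — Rut and Rts but not Rus.
Valid on: (a).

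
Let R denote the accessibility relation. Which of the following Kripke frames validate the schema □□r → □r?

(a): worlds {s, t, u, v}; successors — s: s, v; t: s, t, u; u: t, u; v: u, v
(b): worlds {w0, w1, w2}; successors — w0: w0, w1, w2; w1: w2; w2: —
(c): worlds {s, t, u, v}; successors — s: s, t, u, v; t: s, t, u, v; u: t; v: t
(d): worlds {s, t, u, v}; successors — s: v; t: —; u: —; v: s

Frame correspondent (Sahlqvist): ∀x ∀y (Rxy → ∃z (Rxz ∧ Rzy)) — i.e. density.
(a): holds.
(b): fails — Rw1w2 but no z with Rw1z and Rzw2.
(c): holds.
(d): fails — Rsv but no z with Rsz and Rzv.
Valid on: (a), (c).

(a), (c)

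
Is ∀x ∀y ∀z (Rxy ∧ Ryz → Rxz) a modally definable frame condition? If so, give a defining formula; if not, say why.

Yes, by □q → □□q

This is a Sahlqvist condition; the 4 axiom □q → □□q defines it.
Suppose □q→□□q is valid. Take Rxy, Ryz and set V(q)={w : Rxw}. Then □q at x, so □□q at x, so □q at y, so q at z, i.e. Rxz.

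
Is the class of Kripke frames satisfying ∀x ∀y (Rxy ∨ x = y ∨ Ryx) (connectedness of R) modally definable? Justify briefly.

Not modally definable

Any modally definable frame class is closed under disjoint unions.
Take 2 disjoint single-world reflexive frames: each is trivially connected, but their disjoint union has 2 worlds with no edge between distinct components, so it is not connected.
So no modal formula (or set of formulas) defines exactly the connected frames.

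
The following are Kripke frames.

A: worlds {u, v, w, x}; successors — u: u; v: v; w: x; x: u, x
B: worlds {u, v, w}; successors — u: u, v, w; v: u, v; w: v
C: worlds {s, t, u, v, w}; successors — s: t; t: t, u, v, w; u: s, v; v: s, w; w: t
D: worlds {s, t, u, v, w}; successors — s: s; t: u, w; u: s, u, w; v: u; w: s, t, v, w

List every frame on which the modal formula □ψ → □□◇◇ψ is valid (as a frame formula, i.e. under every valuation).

B, C

The schema corresponds to a generalized confluence (Geach) condition: ∀x ∀z (xR²z → ∃w (xRw ∧ zR²w)).
A: fails — wR²u but no t with wRt and uR²t.
B: condition met.
C: condition met.
D: fails — tR²s but no w* with tRw* and sR²w*.
Valid on: B, C.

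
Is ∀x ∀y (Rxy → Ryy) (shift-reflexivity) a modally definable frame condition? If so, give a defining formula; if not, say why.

Yes — defined by □(□r → r)

The condition is shift-reflexivity. A defining modal formula is □(□r → r).
Suppose □(□r→r) is valid. Take Rxy and set V(r)={w : Ryw}. Then at y, □r holds; since □(□r→r) at x, □r→r at y, so r at y, i.e. Ryy.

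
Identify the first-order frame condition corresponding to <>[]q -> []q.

The Euclidean property

This schema is equivalent to the 5 axiom ◇q → □◇q.
It corresponds to the Euclidean property: forall x forall y forall z (Rxy & Rxz -> Ryz).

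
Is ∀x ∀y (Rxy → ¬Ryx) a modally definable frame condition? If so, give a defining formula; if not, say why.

Not definable by any modal formula

Modal frame validity is preserved under surjective bounded morphisms.
The 4-cycle (worlds w0,w1,w2,w3 with w0→w1→w2→w3→w0) is asymmetric. Mapping every world to a single reflexive point • is a surjective bounded morphism, and the reflexive point is not asymmetric (R•• but asymmetry requires ¬R••).
Hence asymmetry is not modally definable.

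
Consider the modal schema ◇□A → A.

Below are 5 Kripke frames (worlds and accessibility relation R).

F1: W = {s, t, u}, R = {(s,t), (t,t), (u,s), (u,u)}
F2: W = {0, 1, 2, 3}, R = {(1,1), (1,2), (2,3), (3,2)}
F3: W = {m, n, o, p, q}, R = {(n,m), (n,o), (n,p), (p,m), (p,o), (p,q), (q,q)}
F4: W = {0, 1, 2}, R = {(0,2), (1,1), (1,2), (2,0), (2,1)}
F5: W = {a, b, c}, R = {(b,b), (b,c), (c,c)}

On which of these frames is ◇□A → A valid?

F4

This is the axiom for symmetry; its first-order frame correspondent is ∀x ∀y (Rxy → Ryx).
F1: fails — Rus but not Rsu.
F2: fails — R12 but not R21.
F3: fails — Rpm but not Rmp.
F4: holds.
F5: fails — Rbc but not Rcb.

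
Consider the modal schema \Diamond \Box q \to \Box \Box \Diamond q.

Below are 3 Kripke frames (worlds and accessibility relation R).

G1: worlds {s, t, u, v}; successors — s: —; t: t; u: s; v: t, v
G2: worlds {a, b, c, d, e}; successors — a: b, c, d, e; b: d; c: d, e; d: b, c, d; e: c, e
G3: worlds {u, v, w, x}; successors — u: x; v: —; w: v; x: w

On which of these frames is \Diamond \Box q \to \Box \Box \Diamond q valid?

G1

The schema corresponds to a generalized confluence (Geach) condition: \forall x \forall y \forall z ((xRy \wedge x R^2 z) \to \exists w (yRw \wedge zRw)).
G1: holds.
G2: fails — aRb, aR²e but no w with bRw and eRw.
G3: fails — uRx, uR²w but no t with xRt and wRt.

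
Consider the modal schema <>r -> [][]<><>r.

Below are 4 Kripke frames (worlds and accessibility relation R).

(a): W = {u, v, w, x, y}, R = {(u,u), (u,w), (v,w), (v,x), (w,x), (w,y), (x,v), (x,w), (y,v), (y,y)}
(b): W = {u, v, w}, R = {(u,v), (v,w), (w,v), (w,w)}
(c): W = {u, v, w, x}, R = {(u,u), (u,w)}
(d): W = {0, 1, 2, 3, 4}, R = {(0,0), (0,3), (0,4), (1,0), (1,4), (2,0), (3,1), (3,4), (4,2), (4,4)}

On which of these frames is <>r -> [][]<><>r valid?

The schema corresponds to a generalized confluence (Geach) condition: forall x forall y forall z ((xRy & x R^2 z) -> exists w (y = w & z R^2 w)).
(a): fails — uRu, uR²w but no t with u=t and wR²t.
(b): satisfies the condition.
(c): fails — uRu, uR²w but no t with u=t and wR²t.
(d): fails — 0R3, 0R²3 but no w with 3=w and 3R²w.
Valid on: (b).

(b)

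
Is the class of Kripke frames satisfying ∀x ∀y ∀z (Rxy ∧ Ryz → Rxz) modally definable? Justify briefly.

Yes, by □p → □□p

This is a Sahlqvist condition; the 4 axiom □p → □□p defines it.
Suppose □p→□□p is valid. Take Rxy, Ryz and set V(p)={w : Rxw}. Then □p at x, so □□p at x, so □p at y, so p at z, i.e. Rxz.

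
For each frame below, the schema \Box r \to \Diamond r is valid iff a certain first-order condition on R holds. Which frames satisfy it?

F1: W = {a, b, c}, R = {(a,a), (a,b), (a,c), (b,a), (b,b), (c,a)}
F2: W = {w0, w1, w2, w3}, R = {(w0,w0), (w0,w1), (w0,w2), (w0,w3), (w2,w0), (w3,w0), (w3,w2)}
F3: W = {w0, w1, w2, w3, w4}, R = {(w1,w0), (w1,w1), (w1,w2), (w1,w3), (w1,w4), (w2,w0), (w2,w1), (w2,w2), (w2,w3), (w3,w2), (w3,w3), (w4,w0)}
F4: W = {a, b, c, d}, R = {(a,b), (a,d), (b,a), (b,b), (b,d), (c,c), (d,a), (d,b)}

F1, F4

This is the axiom for seriality; its first-order frame correspondent is \forall x \exists y Rxy.
F1: satisfies the condition.
F2: fails — world w1 has no successor.
F3: fails — world w0 has no successor.
F4: satisfies the condition.
Valid on: F1, F4.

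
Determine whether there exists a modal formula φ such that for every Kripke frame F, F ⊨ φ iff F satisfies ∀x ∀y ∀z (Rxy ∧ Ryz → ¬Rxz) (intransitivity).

If a class were modally definable it would be closed under surjective bounded morphisms (Goldblatt–Thomason).
The 3-cycle (worlds a,b,c with a→b→c→a) is intransitive. Mapping every world to a single reflexive point • is a surjective bounded morphism; the reflexive point is not intransitive (R••∧R•• but R••).
So no modal formula (or set of formulas) defines exactly the intransitive frames.

Not modally definable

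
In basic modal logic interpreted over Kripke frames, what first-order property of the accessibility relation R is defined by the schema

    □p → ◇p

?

Seriality

Suppose □p→◇p is valid. At any x set V(p)=W. Then □p at x, so ◇p at x, so x has a successor.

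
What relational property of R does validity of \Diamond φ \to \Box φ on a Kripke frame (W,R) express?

Partial functionality

Suppose ◇φ→□φ is valid. Take Rxy, Rxz and set V(φ)={y}. Then ◇φ at x, so □φ at x, so φ at z, i.e. z=y.
Conversely, on a frame with partial functionality the schema holds at every world under every valuation.
So the correspondent is partial functionality.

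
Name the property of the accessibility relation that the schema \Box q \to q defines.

Suppose □q→q is valid. At any x set V(q)={w : Rxw}. Then □q holds at x, so q holds at x, i.e. Rxx.
Conversely, on a frame with reflexivity the schema holds at every world under every valuation.
Frame condition: \forall x Rxx.

Reflexivity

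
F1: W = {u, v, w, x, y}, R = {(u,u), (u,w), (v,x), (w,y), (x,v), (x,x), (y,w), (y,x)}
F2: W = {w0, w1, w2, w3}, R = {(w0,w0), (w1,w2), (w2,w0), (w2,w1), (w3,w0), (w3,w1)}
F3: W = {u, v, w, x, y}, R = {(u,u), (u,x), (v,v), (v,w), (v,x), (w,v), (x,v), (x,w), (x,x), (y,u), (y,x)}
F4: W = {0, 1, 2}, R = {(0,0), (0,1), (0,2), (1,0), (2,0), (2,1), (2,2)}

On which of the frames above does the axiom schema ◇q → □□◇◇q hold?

F4

Frame correspondent (Sahlqvist): ∀x ∀y ∀z ((xRy ∧ xR²z) → ∃w (y = w ∧ zR²w)) — i.e. a generalized confluence (Geach) condition.
F1: fails — uRu, uR²w but no t with u=t and wR²t.
F2: fails — w1Rw2, w1R²w0 but no w with w2=w and w0R²w.
F3: fails — uRu, uR²v but no t with u=t and vR²t.
F4: ✓.
Valid on: F4.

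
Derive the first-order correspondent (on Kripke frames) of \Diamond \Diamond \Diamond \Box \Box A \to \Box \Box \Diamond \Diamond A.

This is a Sahlqvist (Geach-type) schema ◇^3□^2A → □^2◇^2A.
Minimal-valuation argument: fix x; take any y with xR^3y and any z with xR^2z. Set V(A) to the set of worlds R-reachable from y in exactly 2 steps. Then □^2A holds at y, so the antecedent holds at x; validity forces ◇^2A at z, giving a w with zR^2w and yR^2w.
First-order correspondent: \forall x \forall y \forall z ((x R^3 y \wedge x R^2 z) \to \exists w (y R^2 w \wedge z R^2 w)).

\forall x \forall y \forall z ((x R^3 y \wedge x R^2 z) \to \exists w (y R^2 w \wedge z R^2 w))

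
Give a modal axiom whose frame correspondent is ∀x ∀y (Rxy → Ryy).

□(□ψ → ψ)

The condition is shift-reflexivity. The T□ schema □(□ψ → ψ) defines it.
Suppose □(□ψ→ψ) is valid. Take Rxy and set V(ψ)={w : Ryw}. Then at y, □ψ holds; since □(□ψ→ψ) at x, □ψ→ψ at y, so ψ at y, i.e. Ryy.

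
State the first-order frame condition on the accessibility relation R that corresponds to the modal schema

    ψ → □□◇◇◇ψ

This is a Sahlqvist (Geach-type) schema ◇^0□^0ψ → □^2◇^3ψ.
First-order correspondent: ∀x ∀z (xR²z → ∃w (x = w ∧ zR³w)).

∀x ∀z (xR²z → ∃w (x = w ∧ zR³w))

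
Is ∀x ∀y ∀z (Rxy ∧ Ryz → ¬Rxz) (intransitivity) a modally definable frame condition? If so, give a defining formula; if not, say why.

No — not modally definable

If a class were modally definable it would be closed under surjective bounded morphisms (Goldblatt–Thomason).
The 5-cycle (worlds w0,w1,w2,w3,w4 with w0→w1→w2→w3→w4→w0) is intransitive. Mapping every world to a single reflexive point • is a surjective bounded morphism; the reflexive point is not intransitive (R••∧R•• but R••).
So no modal formula (or set of formulas) defines exactly the intransitive frames.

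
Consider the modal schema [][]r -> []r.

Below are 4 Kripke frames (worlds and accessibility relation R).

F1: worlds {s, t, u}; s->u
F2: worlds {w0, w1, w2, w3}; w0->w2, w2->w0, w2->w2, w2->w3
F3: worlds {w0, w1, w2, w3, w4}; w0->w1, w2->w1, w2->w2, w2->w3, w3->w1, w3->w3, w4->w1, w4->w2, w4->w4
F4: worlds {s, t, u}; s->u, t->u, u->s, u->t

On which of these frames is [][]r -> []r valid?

F2

Frame correspondent (Sahlqvist): forall x forall y (Rxy -> exists z (Rxz & Rzy)) — i.e. density.
F1: fails — Rsu but no z with Rsz and Rzu.
F2: condition met.
F3: fails — Rw0w1 but no z with Rw0z and Rzw1.
F4: fails — Rsu but no z with Rsz and Rzu.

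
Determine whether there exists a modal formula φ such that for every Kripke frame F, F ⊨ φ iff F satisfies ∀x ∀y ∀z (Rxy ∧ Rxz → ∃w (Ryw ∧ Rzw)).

Definable; ◇□q → □◇q defines it

Yes: it is convergence, defined by the .2 schema ◇□q → □◇q.
Suppose ◇□q→□◇q is valid. Take Rxy, Rxz and set V(q)={w : Ryw}. Then □q at y so ◇□q at x, so □◇q at x, so ◇q at z, giving w with Rzw and Ryw.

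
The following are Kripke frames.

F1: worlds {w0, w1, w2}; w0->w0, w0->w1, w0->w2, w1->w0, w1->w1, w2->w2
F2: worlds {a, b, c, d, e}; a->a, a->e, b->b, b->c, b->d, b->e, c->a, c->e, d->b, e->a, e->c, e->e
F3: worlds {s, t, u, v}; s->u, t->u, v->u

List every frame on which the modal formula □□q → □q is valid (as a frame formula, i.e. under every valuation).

The schema corresponds to density: ∀x ∀y (Rxy → ∃z (Rxz ∧ Rzy)).
F1: holds.
F2: holds.
F3: fails — Rsu but no z with Rsz and Rzu.

F1, F2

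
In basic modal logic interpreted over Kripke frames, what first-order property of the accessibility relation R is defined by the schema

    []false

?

□⊥ is valid iff no world has any successor (otherwise □⊥ fails at any world with one).
Conversely, on a frame with emptiness of R the schema holds at every world under every valuation.
Frame condition: forall x forall y ~Rxy.

emptiness of R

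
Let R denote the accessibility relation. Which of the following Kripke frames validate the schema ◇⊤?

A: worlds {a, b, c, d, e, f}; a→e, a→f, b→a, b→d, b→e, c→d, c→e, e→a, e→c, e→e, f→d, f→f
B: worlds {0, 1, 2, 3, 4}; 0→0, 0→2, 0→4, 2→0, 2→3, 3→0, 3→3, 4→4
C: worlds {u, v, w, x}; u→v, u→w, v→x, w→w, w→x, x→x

The schema corresponds to seriality: ∀x ∃y Rxy.
A: fails — world d has no successor.
B: fails — world 1 has no successor.
C: ✓.

C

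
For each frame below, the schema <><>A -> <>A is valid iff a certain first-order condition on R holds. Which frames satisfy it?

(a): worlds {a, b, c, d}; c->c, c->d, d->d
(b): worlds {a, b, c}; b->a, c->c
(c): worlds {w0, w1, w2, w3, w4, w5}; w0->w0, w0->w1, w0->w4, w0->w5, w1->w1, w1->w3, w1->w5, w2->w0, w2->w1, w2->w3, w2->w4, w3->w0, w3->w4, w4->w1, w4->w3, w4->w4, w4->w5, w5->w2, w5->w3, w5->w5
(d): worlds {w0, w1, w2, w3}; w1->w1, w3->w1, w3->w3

Frame correspondent (Sahlqvist): forall x forall y forall z (Rxy & Ryz -> Rxz) — i.e. transitivity.
(a): holds.
(b): holds.
(c): fails — Rw1w3 and Rw3w4 but not Rw1w4.
(d): holds.
Valid on: (a), (b), (d).

(a), (b), (d)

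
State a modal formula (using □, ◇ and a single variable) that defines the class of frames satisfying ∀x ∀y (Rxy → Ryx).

A defining formula is ψ → □◇ψ (the B axiom).
Suppose ψ→□◇ψ is valid. Take Rxy and set V(ψ)={x}. Then ψ at x, so □◇ψ at x, so ◇ψ at y, so some z with Ryz has ψ; z=x, i.e. Ryx.

ψ → □◇ψ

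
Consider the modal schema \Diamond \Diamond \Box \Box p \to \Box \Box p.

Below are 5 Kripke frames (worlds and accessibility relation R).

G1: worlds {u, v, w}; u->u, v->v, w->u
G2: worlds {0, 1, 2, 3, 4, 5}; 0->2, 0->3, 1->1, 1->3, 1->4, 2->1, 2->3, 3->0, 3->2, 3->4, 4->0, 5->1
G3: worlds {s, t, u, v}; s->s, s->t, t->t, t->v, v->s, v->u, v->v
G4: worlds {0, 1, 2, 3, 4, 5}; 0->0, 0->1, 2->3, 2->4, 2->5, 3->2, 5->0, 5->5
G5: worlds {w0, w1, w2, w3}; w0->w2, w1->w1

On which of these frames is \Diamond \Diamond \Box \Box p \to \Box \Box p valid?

G1, G5

This is the axiom for a generalized confluence (Geach) condition; its first-order frame correspondent is \forall x \forall y \forall z ((x R^2 y \wedge x R^2 z) \to \exists w (y R^2 w \wedge z = w)).
G1: satisfies the condition.
G2: fails — 0R²3, 0R²4 but no w with 3R²w and 4=w.
G3: fails — tR²s, tR²u but no w with sR²w and u=w.
G4: fails — 0R²1, 0R²0 but no w with 1R²w and 0=w.
G5: satisfies the condition.
Valid on: G1, G5.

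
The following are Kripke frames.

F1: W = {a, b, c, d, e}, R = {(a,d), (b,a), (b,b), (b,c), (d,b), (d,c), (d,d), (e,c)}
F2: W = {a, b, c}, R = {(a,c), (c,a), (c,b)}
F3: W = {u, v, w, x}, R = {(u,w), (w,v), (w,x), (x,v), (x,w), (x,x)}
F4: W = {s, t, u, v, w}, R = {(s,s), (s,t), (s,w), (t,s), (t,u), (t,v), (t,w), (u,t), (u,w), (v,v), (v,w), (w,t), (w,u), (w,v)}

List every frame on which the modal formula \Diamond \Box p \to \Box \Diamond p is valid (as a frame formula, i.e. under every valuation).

This is the axiom for convergence; its first-order frame correspondent is \forall x \forall y \forall z (Rxy \wedge Rxz \to \exists w (Ryw \wedge Rzw)).
F1: fails — Rbc and Rbc but c and c have no common successor.
F2: fails — Rca and Rcb but a and b have no common successor.
F3: fails — Rwx and Rwv but x and v have no common successor.
F4: ✓.

F4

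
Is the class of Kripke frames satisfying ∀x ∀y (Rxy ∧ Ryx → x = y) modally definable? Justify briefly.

No — not modally definable

If a class were modally definable it would be closed under surjective bounded morphisms (Goldblatt–Thomason).
The 8-cycle (worlds w0,w1,w2,w3,w4,w5,w6,w7 with w0→w1→w2→w3→w4→w5→w6→w7→w0) is antisymmetric. Sending even-indexed worlds to a and odd-indexed worlds to b is a surjective bounded morphism onto the two-world frame with a↔b, which is not antisymmetric.
Hence antisymmetry is not modally definable.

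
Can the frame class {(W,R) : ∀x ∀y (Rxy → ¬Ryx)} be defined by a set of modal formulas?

If a class were modally definable it would be closed under surjective bounded morphisms (Goldblatt–Thomason).
The 4-cycle (worlds s,t,u,v with s→t→u→v→s) is asymmetric. Mapping every world to a single reflexive point • is a surjective bounded morphism, and the reflexive point is not asymmetric (R•• but asymmetry requires ¬R••).
So the class is not modally definable.

Not definable by any modal formula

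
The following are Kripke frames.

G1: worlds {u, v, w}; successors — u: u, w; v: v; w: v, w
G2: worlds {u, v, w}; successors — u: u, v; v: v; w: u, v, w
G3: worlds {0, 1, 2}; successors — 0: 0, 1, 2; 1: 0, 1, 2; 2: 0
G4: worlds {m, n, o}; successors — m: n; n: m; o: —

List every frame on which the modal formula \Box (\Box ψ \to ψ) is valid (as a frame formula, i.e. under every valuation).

The schema corresponds to shift-reflexivity: \forall x \forall y (Rxy \to Ryy).
G1: ✓.
G2: ✓.
G3: fails — R02 but not R22.
G4: fails — Rnm but not Rmm.

G1, G2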